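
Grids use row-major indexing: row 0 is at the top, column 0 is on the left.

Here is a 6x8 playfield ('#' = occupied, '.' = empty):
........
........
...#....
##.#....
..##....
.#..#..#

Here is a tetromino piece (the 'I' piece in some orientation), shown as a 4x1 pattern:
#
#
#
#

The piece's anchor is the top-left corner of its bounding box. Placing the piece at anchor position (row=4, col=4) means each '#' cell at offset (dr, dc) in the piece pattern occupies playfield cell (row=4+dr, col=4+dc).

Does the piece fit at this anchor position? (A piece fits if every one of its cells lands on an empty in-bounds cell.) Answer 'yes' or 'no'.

Answer: no

Derivation:
Check each piece cell at anchor (4, 4):
  offset (0,0) -> (4,4): empty -> OK
  offset (1,0) -> (5,4): occupied ('#') -> FAIL
  offset (2,0) -> (6,4): out of bounds -> FAIL
  offset (3,0) -> (7,4): out of bounds -> FAIL
All cells valid: no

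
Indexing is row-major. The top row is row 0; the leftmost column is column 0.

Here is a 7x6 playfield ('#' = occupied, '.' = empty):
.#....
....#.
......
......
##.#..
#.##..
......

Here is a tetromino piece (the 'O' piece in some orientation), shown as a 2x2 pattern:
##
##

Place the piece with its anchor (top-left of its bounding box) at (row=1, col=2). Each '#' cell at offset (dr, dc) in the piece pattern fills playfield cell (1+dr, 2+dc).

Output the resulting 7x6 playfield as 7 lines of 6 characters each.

Answer: .#....
..###.
..##..
......
##.#..
#.##..
......

Derivation:
Fill (1+0,2+0) = (1,2)
Fill (1+0,2+1) = (1,3)
Fill (1+1,2+0) = (2,2)
Fill (1+1,2+1) = (2,3)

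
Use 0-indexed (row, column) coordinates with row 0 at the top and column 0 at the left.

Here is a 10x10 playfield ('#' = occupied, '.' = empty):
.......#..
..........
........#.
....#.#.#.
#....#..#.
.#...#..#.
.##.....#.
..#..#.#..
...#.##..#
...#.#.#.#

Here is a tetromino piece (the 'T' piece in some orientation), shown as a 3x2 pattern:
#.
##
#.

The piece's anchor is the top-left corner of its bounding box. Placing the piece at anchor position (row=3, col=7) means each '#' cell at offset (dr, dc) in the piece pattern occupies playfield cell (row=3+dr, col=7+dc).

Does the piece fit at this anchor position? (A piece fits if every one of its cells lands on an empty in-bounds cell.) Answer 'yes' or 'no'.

Answer: no

Derivation:
Check each piece cell at anchor (3, 7):
  offset (0,0) -> (3,7): empty -> OK
  offset (1,0) -> (4,7): empty -> OK
  offset (1,1) -> (4,8): occupied ('#') -> FAIL
  offset (2,0) -> (5,7): empty -> OK
All cells valid: no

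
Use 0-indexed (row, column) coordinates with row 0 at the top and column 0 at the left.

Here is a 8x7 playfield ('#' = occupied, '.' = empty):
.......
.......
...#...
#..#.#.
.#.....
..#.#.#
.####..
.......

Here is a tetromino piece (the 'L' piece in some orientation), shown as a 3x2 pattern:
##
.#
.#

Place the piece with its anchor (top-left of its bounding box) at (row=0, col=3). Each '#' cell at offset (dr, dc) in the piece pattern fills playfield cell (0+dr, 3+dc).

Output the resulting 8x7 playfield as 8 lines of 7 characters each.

Answer: ...##..
....#..
...##..
#..#.#.
.#.....
..#.#.#
.####..
.......

Derivation:
Fill (0+0,3+0) = (0,3)
Fill (0+0,3+1) = (0,4)
Fill (0+1,3+1) = (1,4)
Fill (0+2,3+1) = (2,4)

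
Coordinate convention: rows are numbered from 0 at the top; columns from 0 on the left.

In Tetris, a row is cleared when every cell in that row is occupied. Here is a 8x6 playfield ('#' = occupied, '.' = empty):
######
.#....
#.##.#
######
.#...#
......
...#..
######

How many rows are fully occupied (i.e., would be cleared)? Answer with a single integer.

Check each row:
  row 0: 0 empty cells -> FULL (clear)
  row 1: 5 empty cells -> not full
  row 2: 2 empty cells -> not full
  row 3: 0 empty cells -> FULL (clear)
  row 4: 4 empty cells -> not full
  row 5: 6 empty cells -> not full
  row 6: 5 empty cells -> not full
  row 7: 0 empty cells -> FULL (clear)
Total rows cleared: 3

Answer: 3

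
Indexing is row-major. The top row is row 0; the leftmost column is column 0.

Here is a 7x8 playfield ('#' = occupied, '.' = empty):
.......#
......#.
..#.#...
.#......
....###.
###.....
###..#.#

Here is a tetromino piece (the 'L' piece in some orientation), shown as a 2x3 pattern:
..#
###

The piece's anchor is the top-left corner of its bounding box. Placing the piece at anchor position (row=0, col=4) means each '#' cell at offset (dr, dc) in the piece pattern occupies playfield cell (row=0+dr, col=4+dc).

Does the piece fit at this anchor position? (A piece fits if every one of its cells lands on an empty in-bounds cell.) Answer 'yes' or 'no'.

Answer: no

Derivation:
Check each piece cell at anchor (0, 4):
  offset (0,2) -> (0,6): empty -> OK
  offset (1,0) -> (1,4): empty -> OK
  offset (1,1) -> (1,5): empty -> OK
  offset (1,2) -> (1,6): occupied ('#') -> FAIL
All cells valid: no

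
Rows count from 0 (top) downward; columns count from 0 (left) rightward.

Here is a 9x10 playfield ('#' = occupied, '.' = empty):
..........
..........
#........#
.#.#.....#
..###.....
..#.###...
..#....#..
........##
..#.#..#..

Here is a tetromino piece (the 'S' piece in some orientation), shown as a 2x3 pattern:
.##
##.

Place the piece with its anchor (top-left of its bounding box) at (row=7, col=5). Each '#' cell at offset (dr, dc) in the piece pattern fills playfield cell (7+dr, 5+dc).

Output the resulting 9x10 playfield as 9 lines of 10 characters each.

Fill (7+0,5+1) = (7,6)
Fill (7+0,5+2) = (7,7)
Fill (7+1,5+0) = (8,5)
Fill (7+1,5+1) = (8,6)

Answer: ..........
..........
#........#
.#.#.....#
..###.....
..#.###...
..#....#..
......####
..#.####..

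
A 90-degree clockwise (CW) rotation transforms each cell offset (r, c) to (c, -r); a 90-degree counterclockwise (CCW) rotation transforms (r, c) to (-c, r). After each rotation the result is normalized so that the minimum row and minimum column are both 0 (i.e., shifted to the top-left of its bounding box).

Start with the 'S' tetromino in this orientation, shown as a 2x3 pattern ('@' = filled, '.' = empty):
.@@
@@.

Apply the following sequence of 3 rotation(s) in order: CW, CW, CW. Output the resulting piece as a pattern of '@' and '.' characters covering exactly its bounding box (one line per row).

Start:
.@@
@@.
After rotation 1 (CW):
@.
@@
.@
After rotation 2 (CW):
.@@
@@.
After rotation 3 (CW):
@.
@@
.@

Answer: @.
@@
.@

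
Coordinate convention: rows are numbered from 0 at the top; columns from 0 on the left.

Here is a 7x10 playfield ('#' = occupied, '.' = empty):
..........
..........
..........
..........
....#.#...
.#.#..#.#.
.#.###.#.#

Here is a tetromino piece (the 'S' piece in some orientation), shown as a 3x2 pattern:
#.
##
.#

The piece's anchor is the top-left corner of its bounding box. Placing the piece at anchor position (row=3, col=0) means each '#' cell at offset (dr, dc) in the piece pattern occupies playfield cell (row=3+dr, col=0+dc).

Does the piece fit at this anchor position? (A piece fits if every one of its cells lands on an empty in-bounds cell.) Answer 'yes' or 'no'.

Check each piece cell at anchor (3, 0):
  offset (0,0) -> (3,0): empty -> OK
  offset (1,0) -> (4,0): empty -> OK
  offset (1,1) -> (4,1): empty -> OK
  offset (2,1) -> (5,1): occupied ('#') -> FAIL
All cells valid: no

Answer: no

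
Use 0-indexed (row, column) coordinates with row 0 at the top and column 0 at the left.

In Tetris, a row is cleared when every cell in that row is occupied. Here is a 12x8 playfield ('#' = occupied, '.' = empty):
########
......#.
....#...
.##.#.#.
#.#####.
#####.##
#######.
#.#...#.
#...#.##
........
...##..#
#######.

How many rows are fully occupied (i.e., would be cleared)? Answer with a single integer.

Answer: 1

Derivation:
Check each row:
  row 0: 0 empty cells -> FULL (clear)
  row 1: 7 empty cells -> not full
  row 2: 7 empty cells -> not full
  row 3: 4 empty cells -> not full
  row 4: 2 empty cells -> not full
  row 5: 1 empty cell -> not full
  row 6: 1 empty cell -> not full
  row 7: 5 empty cells -> not full
  row 8: 4 empty cells -> not full
  row 9: 8 empty cells -> not full
  row 10: 5 empty cells -> not full
  row 11: 1 empty cell -> not full
Total rows cleared: 1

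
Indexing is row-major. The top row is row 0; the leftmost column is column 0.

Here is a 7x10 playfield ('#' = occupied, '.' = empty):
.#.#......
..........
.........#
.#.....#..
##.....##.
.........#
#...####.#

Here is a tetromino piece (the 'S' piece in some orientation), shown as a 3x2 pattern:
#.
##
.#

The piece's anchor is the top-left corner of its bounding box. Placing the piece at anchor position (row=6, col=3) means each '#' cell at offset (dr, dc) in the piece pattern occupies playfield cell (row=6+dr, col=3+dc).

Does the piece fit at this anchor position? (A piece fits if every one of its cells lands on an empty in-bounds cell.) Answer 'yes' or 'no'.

Check each piece cell at anchor (6, 3):
  offset (0,0) -> (6,3): empty -> OK
  offset (1,0) -> (7,3): out of bounds -> FAIL
  offset (1,1) -> (7,4): out of bounds -> FAIL
  offset (2,1) -> (8,4): out of bounds -> FAIL
All cells valid: no

Answer: no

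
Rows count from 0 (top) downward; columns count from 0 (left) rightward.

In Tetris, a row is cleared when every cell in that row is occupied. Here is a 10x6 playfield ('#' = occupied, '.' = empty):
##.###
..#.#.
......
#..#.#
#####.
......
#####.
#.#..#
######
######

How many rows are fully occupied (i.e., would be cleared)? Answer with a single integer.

Check each row:
  row 0: 1 empty cell -> not full
  row 1: 4 empty cells -> not full
  row 2: 6 empty cells -> not full
  row 3: 3 empty cells -> not full
  row 4: 1 empty cell -> not full
  row 5: 6 empty cells -> not full
  row 6: 1 empty cell -> not full
  row 7: 3 empty cells -> not full
  row 8: 0 empty cells -> FULL (clear)
  row 9: 0 empty cells -> FULL (clear)
Total rows cleared: 2

Answer: 2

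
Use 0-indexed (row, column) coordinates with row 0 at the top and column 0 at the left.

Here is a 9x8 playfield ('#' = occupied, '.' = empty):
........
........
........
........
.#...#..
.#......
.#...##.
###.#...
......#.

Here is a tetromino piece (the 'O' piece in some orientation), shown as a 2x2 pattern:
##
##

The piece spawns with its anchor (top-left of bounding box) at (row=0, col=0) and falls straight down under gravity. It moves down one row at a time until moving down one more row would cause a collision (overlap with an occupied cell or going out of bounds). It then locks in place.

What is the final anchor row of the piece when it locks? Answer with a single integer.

Answer: 2

Derivation:
Spawn at (row=0, col=0). Try each row:
  row 0: fits
  row 1: fits
  row 2: fits
  row 3: blocked -> lock at row 2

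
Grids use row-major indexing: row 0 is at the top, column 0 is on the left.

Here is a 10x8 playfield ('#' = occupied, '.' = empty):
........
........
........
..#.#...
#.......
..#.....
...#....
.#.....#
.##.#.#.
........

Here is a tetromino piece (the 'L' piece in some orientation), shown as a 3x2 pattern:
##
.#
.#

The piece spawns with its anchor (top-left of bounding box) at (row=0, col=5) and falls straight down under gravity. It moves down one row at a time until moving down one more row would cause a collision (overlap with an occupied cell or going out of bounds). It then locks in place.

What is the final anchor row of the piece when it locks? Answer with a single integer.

Spawn at (row=0, col=5). Try each row:
  row 0: fits
  row 1: fits
  row 2: fits
  row 3: fits
  row 4: fits
  row 5: fits
  row 6: blocked -> lock at row 5

Answer: 5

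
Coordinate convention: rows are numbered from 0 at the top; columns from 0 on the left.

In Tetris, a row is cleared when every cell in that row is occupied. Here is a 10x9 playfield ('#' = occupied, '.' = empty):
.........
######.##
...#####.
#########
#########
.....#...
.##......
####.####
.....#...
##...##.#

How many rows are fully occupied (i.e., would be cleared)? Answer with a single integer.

Check each row:
  row 0: 9 empty cells -> not full
  row 1: 1 empty cell -> not full
  row 2: 4 empty cells -> not full
  row 3: 0 empty cells -> FULL (clear)
  row 4: 0 empty cells -> FULL (clear)
  row 5: 8 empty cells -> not full
  row 6: 7 empty cells -> not full
  row 7: 1 empty cell -> not full
  row 8: 8 empty cells -> not full
  row 9: 4 empty cells -> not full
Total rows cleared: 2

Answer: 2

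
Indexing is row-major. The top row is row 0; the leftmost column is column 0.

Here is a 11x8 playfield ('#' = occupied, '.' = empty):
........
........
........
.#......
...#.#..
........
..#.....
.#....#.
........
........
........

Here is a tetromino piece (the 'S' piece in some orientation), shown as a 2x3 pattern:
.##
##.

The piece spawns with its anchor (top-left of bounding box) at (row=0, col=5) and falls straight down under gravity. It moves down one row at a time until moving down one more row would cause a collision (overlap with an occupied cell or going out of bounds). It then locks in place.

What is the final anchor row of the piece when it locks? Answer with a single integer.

Spawn at (row=0, col=5). Try each row:
  row 0: fits
  row 1: fits
  row 2: fits
  row 3: blocked -> lock at row 2

Answer: 2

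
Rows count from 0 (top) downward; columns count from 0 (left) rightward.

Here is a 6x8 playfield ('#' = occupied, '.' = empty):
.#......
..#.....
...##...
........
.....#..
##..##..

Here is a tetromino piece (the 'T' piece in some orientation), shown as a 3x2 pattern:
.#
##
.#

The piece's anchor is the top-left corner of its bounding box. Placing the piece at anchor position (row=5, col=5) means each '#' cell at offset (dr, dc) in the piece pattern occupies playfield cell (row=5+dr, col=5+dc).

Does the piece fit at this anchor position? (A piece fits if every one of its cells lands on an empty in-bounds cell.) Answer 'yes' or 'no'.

Check each piece cell at anchor (5, 5):
  offset (0,1) -> (5,6): empty -> OK
  offset (1,0) -> (6,5): out of bounds -> FAIL
  offset (1,1) -> (6,6): out of bounds -> FAIL
  offset (2,1) -> (7,6): out of bounds -> FAIL
All cells valid: no

Answer: no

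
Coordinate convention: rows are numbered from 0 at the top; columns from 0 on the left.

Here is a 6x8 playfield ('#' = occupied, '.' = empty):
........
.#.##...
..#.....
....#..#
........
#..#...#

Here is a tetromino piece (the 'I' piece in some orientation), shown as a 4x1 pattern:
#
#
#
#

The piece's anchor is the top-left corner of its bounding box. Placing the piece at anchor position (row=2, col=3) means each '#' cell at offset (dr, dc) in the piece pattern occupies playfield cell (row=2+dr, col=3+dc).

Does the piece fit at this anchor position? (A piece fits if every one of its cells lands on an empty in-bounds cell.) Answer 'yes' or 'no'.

Answer: no

Derivation:
Check each piece cell at anchor (2, 3):
  offset (0,0) -> (2,3): empty -> OK
  offset (1,0) -> (3,3): empty -> OK
  offset (2,0) -> (4,3): empty -> OK
  offset (3,0) -> (5,3): occupied ('#') -> FAIL
All cells valid: no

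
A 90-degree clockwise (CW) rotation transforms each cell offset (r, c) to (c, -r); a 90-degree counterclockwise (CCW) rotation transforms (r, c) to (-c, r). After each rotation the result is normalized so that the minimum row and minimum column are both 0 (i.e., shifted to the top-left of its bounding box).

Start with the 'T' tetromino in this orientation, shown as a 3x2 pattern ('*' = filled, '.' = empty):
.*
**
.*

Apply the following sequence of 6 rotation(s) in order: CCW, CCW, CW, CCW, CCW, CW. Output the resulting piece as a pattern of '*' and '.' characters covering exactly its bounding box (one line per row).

Start:
.*
**
.*
After rotation 1 (CCW):
***
.*.
After rotation 2 (CCW):
*.
**
*.
After rotation 3 (CW):
***
.*.
After rotation 4 (CCW):
*.
**
*.
After rotation 5 (CCW):
.*.
***
After rotation 6 (CW):
*.
**
*.

Answer: *.
**
*.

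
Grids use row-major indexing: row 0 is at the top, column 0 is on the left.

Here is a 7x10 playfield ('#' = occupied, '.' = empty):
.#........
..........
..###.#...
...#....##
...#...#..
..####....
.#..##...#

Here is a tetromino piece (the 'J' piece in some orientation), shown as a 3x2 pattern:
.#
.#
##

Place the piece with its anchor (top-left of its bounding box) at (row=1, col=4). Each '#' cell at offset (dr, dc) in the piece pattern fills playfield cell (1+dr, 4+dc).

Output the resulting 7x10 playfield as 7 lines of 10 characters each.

Answer: .#........
.....#....
..#####...
...###..##
...#...#..
..####....
.#..##...#

Derivation:
Fill (1+0,4+1) = (1,5)
Fill (1+1,4+1) = (2,5)
Fill (1+2,4+0) = (3,4)
Fill (1+2,4+1) = (3,5)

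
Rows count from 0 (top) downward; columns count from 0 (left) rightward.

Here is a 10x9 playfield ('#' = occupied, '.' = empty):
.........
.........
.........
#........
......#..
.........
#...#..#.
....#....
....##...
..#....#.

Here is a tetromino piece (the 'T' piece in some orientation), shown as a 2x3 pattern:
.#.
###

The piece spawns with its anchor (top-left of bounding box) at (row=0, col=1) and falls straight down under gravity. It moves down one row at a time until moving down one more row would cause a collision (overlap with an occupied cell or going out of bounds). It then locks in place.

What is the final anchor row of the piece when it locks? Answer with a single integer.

Answer: 7

Derivation:
Spawn at (row=0, col=1). Try each row:
  row 0: fits
  row 1: fits
  row 2: fits
  row 3: fits
  row 4: fits
  row 5: fits
  row 6: fits
  row 7: fits
  row 8: blocked -> lock at row 7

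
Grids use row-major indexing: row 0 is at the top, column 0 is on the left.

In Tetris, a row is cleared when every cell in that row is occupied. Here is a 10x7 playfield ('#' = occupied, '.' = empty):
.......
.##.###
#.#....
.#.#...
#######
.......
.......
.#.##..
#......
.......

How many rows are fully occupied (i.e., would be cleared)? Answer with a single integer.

Check each row:
  row 0: 7 empty cells -> not full
  row 1: 2 empty cells -> not full
  row 2: 5 empty cells -> not full
  row 3: 5 empty cells -> not full
  row 4: 0 empty cells -> FULL (clear)
  row 5: 7 empty cells -> not full
  row 6: 7 empty cells -> not full
  row 7: 4 empty cells -> not full
  row 8: 6 empty cells -> not full
  row 9: 7 empty cells -> not full
Total rows cleared: 1

Answer: 1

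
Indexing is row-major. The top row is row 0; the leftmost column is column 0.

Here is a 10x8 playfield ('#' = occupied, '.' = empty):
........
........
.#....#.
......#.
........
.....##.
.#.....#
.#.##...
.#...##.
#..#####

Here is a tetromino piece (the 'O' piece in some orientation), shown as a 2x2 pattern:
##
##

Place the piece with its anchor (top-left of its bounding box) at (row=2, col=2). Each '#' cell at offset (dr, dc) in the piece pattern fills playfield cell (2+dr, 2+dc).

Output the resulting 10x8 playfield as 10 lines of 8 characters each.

Fill (2+0,2+0) = (2,2)
Fill (2+0,2+1) = (2,3)
Fill (2+1,2+0) = (3,2)
Fill (2+1,2+1) = (3,3)

Answer: ........
........
.###..#.
..##..#.
........
.....##.
.#.....#
.#.##...
.#...##.
#..#####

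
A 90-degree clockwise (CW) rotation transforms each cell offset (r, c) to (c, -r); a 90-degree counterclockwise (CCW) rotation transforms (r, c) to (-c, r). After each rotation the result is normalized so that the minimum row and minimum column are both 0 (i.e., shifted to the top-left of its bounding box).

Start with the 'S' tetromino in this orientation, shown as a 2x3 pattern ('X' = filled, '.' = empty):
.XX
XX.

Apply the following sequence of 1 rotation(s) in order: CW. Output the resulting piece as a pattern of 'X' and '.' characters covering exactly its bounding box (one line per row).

Answer: X.
XX
.X

Derivation:
Start:
.XX
XX.
After rotation 1 (CW):
X.
XX
.X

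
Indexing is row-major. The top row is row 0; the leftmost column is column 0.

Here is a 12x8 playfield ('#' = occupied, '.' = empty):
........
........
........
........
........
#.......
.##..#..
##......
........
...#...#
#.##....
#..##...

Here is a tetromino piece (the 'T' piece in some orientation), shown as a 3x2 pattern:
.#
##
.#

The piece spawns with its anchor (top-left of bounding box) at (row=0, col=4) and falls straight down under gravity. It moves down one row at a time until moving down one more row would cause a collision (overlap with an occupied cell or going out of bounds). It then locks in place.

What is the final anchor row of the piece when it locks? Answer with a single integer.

Spawn at (row=0, col=4). Try each row:
  row 0: fits
  row 1: fits
  row 2: fits
  row 3: fits
  row 4: blocked -> lock at row 3

Answer: 3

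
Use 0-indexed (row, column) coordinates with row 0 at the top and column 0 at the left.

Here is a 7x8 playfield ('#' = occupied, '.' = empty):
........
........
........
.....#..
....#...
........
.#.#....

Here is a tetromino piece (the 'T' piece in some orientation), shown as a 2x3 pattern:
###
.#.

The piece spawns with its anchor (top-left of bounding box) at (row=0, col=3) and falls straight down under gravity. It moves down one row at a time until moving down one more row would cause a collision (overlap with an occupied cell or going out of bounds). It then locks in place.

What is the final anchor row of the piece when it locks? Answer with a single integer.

Spawn at (row=0, col=3). Try each row:
  row 0: fits
  row 1: fits
  row 2: fits
  row 3: blocked -> lock at row 2

Answer: 2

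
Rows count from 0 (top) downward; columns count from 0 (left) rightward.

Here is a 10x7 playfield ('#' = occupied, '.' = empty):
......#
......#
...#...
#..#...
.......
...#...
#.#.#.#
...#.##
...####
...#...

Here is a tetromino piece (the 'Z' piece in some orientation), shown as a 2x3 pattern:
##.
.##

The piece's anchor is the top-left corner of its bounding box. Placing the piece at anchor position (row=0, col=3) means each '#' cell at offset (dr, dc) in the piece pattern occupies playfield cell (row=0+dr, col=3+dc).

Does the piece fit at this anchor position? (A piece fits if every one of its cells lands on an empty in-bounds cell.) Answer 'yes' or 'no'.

Answer: yes

Derivation:
Check each piece cell at anchor (0, 3):
  offset (0,0) -> (0,3): empty -> OK
  offset (0,1) -> (0,4): empty -> OK
  offset (1,1) -> (1,4): empty -> OK
  offset (1,2) -> (1,5): empty -> OK
All cells valid: yes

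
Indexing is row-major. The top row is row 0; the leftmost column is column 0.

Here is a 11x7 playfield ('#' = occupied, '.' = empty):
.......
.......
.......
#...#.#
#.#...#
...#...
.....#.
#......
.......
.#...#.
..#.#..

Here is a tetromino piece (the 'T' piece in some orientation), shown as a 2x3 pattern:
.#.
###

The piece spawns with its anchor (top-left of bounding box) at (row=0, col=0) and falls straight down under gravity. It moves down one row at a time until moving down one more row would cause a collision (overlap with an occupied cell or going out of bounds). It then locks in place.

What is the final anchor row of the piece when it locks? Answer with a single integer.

Spawn at (row=0, col=0). Try each row:
  row 0: fits
  row 1: fits
  row 2: blocked -> lock at row 1

Answer: 1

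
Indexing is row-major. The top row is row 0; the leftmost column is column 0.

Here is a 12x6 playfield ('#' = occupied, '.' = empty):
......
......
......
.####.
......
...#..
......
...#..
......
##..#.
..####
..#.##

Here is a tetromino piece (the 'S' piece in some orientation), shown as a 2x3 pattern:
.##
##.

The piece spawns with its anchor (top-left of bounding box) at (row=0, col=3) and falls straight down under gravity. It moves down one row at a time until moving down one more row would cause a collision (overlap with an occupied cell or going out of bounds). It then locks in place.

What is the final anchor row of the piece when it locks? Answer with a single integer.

Answer: 1

Derivation:
Spawn at (row=0, col=3). Try each row:
  row 0: fits
  row 1: fits
  row 2: blocked -> lock at row 1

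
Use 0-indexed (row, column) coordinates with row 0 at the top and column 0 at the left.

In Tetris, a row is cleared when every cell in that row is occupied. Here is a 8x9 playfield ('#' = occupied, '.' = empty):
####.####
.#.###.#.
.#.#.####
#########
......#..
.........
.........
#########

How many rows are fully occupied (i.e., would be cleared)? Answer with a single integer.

Check each row:
  row 0: 1 empty cell -> not full
  row 1: 4 empty cells -> not full
  row 2: 3 empty cells -> not full
  row 3: 0 empty cells -> FULL (clear)
  row 4: 8 empty cells -> not full
  row 5: 9 empty cells -> not full
  row 6: 9 empty cells -> not full
  row 7: 0 empty cells -> FULL (clear)
Total rows cleared: 2

Answer: 2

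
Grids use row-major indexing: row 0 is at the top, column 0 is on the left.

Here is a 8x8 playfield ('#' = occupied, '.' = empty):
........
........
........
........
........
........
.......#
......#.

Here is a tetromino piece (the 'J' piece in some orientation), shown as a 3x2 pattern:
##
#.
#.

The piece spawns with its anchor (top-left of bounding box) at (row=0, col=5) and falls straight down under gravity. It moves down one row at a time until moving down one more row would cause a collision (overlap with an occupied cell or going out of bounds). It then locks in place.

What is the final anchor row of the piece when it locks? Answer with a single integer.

Spawn at (row=0, col=5). Try each row:
  row 0: fits
  row 1: fits
  row 2: fits
  row 3: fits
  row 4: fits
  row 5: fits
  row 6: blocked -> lock at row 5

Answer: 5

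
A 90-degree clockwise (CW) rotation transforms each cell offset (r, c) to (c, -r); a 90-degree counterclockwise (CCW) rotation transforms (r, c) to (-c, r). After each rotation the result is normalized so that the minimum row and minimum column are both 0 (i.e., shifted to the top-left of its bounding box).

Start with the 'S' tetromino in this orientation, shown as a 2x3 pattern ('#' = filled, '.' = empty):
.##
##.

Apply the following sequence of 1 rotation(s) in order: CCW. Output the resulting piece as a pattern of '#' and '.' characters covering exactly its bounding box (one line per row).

Answer: #.
##
.#

Derivation:
Start:
.##
##.
After rotation 1 (CCW):
#.
##
.#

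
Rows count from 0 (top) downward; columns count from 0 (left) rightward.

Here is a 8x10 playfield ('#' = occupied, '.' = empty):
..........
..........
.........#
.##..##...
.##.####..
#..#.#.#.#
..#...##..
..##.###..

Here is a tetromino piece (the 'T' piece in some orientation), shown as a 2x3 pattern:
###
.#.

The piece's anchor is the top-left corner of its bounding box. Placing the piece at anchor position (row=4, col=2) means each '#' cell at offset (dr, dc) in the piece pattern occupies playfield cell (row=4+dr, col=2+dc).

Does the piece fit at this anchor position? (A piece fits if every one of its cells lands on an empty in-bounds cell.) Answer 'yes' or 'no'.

Check each piece cell at anchor (4, 2):
  offset (0,0) -> (4,2): occupied ('#') -> FAIL
  offset (0,1) -> (4,3): empty -> OK
  offset (0,2) -> (4,4): occupied ('#') -> FAIL
  offset (1,1) -> (5,3): occupied ('#') -> FAIL
All cells valid: no

Answer: no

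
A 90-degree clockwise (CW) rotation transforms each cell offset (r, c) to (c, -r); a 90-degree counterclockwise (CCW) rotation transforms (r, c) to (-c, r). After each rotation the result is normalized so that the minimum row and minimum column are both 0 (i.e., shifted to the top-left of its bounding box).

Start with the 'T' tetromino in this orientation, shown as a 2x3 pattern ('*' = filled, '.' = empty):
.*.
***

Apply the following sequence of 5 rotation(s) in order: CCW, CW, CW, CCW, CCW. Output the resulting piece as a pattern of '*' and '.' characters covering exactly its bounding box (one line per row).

Answer: .*
**
.*

Derivation:
Start:
.*.
***
After rotation 1 (CCW):
.*
**
.*
After rotation 2 (CW):
.*.
***
After rotation 3 (CW):
*.
**
*.
After rotation 4 (CCW):
.*.
***
After rotation 5 (CCW):
.*
**
.*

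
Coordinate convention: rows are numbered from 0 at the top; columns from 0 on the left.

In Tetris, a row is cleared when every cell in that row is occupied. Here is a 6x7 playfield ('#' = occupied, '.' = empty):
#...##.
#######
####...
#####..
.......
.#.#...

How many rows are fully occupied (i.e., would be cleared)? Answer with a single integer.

Check each row:
  row 0: 4 empty cells -> not full
  row 1: 0 empty cells -> FULL (clear)
  row 2: 3 empty cells -> not full
  row 3: 2 empty cells -> not full
  row 4: 7 empty cells -> not full
  row 5: 5 empty cells -> not full
Total rows cleared: 1

Answer: 1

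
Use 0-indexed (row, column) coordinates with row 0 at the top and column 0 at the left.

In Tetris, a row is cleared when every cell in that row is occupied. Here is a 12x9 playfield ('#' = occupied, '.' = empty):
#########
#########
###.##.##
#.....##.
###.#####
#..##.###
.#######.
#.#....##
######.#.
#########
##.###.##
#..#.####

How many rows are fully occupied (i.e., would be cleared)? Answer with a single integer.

Check each row:
  row 0: 0 empty cells -> FULL (clear)
  row 1: 0 empty cells -> FULL (clear)
  row 2: 2 empty cells -> not full
  row 3: 6 empty cells -> not full
  row 4: 1 empty cell -> not full
  row 5: 3 empty cells -> not full
  row 6: 2 empty cells -> not full
  row 7: 5 empty cells -> not full
  row 8: 2 empty cells -> not full
  row 9: 0 empty cells -> FULL (clear)
  row 10: 2 empty cells -> not full
  row 11: 3 empty cells -> not full
Total rows cleared: 3

Answer: 3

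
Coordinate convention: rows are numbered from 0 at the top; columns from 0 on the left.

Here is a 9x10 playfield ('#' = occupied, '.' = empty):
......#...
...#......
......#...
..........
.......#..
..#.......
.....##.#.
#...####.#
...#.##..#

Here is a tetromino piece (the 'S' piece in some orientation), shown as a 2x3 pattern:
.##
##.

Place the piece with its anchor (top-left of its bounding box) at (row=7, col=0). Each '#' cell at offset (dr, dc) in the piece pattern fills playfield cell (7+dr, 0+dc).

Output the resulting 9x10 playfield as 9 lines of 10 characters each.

Fill (7+0,0+1) = (7,1)
Fill (7+0,0+2) = (7,2)
Fill (7+1,0+0) = (8,0)
Fill (7+1,0+1) = (8,1)

Answer: ......#...
...#......
......#...
..........
.......#..
..#.......
.....##.#.
###.####.#
##.#.##..#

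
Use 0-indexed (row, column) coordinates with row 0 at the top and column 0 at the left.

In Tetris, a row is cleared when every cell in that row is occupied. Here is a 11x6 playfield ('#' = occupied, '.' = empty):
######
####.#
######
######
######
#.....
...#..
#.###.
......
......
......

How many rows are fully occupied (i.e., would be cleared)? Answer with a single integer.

Answer: 4

Derivation:
Check each row:
  row 0: 0 empty cells -> FULL (clear)
  row 1: 1 empty cell -> not full
  row 2: 0 empty cells -> FULL (clear)
  row 3: 0 empty cells -> FULL (clear)
  row 4: 0 empty cells -> FULL (clear)
  row 5: 5 empty cells -> not full
  row 6: 5 empty cells -> not full
  row 7: 2 empty cells -> not full
  row 8: 6 empty cells -> not full
  row 9: 6 empty cells -> not full
  row 10: 6 empty cells -> not full
Total rows cleared: 4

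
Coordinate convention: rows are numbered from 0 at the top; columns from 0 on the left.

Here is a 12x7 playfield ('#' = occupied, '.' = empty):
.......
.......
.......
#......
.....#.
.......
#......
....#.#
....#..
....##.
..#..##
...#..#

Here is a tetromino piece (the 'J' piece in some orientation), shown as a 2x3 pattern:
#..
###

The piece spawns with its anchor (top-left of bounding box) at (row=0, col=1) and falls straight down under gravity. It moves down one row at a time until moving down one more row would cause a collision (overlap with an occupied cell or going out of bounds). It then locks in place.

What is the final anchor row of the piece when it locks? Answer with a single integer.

Spawn at (row=0, col=1). Try each row:
  row 0: fits
  row 1: fits
  row 2: fits
  row 3: fits
  row 4: fits
  row 5: fits
  row 6: fits
  row 7: fits
  row 8: fits
  row 9: blocked -> lock at row 8

Answer: 8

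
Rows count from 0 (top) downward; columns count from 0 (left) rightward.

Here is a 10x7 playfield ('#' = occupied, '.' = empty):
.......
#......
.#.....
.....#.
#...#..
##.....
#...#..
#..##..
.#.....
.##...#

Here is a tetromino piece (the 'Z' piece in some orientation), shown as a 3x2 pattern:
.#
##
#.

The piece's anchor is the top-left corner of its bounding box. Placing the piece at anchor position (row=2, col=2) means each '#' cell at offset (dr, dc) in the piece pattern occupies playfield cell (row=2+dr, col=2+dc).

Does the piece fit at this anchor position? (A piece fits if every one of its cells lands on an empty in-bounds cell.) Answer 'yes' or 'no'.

Check each piece cell at anchor (2, 2):
  offset (0,1) -> (2,3): empty -> OK
  offset (1,0) -> (3,2): empty -> OK
  offset (1,1) -> (3,3): empty -> OK
  offset (2,0) -> (4,2): empty -> OK
All cells valid: yes

Answer: yes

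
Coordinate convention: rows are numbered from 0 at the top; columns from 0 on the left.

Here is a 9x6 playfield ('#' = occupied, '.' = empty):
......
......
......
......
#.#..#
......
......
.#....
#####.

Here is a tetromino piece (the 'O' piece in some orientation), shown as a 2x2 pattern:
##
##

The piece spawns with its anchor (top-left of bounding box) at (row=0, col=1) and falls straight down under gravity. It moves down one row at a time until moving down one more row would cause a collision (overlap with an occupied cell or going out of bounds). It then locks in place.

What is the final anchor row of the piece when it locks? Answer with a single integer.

Answer: 2

Derivation:
Spawn at (row=0, col=1). Try each row:
  row 0: fits
  row 1: fits
  row 2: fits
  row 3: blocked -> lock at row 2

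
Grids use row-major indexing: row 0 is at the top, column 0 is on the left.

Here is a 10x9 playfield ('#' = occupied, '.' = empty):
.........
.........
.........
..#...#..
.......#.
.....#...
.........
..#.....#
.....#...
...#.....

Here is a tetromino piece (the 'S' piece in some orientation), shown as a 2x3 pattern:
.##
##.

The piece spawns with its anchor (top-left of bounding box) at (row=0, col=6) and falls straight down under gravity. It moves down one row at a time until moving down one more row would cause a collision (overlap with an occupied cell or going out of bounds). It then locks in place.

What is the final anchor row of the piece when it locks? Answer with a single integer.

Answer: 1

Derivation:
Spawn at (row=0, col=6). Try each row:
  row 0: fits
  row 1: fits
  row 2: blocked -> lock at row 1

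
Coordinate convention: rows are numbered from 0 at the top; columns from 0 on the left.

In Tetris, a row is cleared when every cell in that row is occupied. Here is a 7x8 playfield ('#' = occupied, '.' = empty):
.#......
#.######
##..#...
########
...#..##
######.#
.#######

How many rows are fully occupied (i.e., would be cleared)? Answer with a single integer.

Answer: 1

Derivation:
Check each row:
  row 0: 7 empty cells -> not full
  row 1: 1 empty cell -> not full
  row 2: 5 empty cells -> not full
  row 3: 0 empty cells -> FULL (clear)
  row 4: 5 empty cells -> not full
  row 5: 1 empty cell -> not full
  row 6: 1 empty cell -> not full
Total rows cleared: 1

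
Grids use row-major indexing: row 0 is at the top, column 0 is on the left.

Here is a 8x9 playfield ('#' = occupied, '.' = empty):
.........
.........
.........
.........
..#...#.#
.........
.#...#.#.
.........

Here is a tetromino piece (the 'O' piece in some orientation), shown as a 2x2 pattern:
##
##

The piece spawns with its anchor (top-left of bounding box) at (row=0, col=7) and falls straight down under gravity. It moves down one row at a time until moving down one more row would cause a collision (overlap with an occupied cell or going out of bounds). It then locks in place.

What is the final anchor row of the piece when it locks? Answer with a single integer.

Spawn at (row=0, col=7). Try each row:
  row 0: fits
  row 1: fits
  row 2: fits
  row 3: blocked -> lock at row 2

Answer: 2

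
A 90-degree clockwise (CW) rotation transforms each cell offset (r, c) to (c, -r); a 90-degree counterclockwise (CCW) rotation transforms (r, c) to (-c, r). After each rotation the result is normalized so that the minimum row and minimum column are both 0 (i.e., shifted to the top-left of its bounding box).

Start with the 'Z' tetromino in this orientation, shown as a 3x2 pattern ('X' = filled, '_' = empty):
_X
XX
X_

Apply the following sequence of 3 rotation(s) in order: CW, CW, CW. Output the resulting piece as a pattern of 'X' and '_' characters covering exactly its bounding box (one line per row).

Answer: XX_
_XX

Derivation:
Start:
_X
XX
X_
After rotation 1 (CW):
XX_
_XX
After rotation 2 (CW):
_X
XX
X_
After rotation 3 (CW):
XX_
_XX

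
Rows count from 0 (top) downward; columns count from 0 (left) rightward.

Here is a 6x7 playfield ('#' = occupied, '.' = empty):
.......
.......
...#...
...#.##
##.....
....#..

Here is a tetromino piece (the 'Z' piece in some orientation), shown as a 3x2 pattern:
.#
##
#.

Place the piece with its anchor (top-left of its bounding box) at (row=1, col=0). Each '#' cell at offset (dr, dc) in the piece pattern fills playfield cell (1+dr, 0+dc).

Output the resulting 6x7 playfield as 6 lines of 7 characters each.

Answer: .......
.#.....
##.#...
#..#.##
##.....
....#..

Derivation:
Fill (1+0,0+1) = (1,1)
Fill (1+1,0+0) = (2,0)
Fill (1+1,0+1) = (2,1)
Fill (1+2,0+0) = (3,0)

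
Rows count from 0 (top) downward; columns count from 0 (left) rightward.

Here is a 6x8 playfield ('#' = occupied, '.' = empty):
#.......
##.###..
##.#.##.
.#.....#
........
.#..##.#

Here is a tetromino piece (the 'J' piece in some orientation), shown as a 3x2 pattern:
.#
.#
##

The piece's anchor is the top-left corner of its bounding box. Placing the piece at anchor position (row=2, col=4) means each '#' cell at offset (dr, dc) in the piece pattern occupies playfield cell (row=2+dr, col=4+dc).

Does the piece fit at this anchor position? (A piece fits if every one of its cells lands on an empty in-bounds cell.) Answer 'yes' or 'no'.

Check each piece cell at anchor (2, 4):
  offset (0,1) -> (2,5): occupied ('#') -> FAIL
  offset (1,1) -> (3,5): empty -> OK
  offset (2,0) -> (4,4): empty -> OK
  offset (2,1) -> (4,5): empty -> OK
All cells valid: no

Answer: no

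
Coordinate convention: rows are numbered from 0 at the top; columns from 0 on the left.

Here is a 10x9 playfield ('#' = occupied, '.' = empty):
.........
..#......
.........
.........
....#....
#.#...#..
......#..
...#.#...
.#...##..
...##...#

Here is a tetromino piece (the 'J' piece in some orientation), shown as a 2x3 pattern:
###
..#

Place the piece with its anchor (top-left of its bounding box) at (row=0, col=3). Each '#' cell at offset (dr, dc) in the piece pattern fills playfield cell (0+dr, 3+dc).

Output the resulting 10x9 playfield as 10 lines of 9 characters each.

Answer: ...###...
..#..#...
.........
.........
....#....
#.#...#..
......#..
...#.#...
.#...##..
...##...#

Derivation:
Fill (0+0,3+0) = (0,3)
Fill (0+0,3+1) = (0,4)
Fill (0+0,3+2) = (0,5)
Fill (0+1,3+2) = (1,5)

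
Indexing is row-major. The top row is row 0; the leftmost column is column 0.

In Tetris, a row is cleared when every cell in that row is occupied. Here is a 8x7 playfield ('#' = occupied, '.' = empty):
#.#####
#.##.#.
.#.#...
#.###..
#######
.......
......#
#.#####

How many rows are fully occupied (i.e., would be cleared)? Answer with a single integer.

Check each row:
  row 0: 1 empty cell -> not full
  row 1: 3 empty cells -> not full
  row 2: 5 empty cells -> not full
  row 3: 3 empty cells -> not full
  row 4: 0 empty cells -> FULL (clear)
  row 5: 7 empty cells -> not full
  row 6: 6 empty cells -> not full
  row 7: 1 empty cell -> not full
Total rows cleared: 1

Answer: 1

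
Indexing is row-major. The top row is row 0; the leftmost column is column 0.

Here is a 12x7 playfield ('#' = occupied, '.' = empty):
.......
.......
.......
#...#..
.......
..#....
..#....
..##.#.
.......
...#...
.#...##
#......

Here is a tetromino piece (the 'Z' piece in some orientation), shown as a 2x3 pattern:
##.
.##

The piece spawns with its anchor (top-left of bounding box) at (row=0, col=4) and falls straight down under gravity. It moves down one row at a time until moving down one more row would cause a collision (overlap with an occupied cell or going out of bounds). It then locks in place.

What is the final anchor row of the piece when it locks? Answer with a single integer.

Spawn at (row=0, col=4). Try each row:
  row 0: fits
  row 1: fits
  row 2: fits
  row 3: blocked -> lock at row 2

Answer: 2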